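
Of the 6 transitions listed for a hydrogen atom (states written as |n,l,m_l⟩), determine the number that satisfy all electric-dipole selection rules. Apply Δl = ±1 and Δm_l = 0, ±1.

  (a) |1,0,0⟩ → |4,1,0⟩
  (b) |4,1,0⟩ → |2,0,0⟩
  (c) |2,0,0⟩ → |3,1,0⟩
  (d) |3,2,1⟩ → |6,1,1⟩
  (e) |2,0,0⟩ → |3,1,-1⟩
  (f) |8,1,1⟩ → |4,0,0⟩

6

(a) allowed
(b) allowed
(c) allowed
(d) allowed
(e) allowed
(f) allowed
Total allowed: 6 of 6.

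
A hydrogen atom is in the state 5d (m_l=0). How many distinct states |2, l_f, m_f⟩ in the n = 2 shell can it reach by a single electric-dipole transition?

E1 requires Δl = ±1, so l_f ∈ {1, 3}; with 0 ≤ l_f ≤ n_f−1 = 1, the allowed l_f values are {1}.
For l_f = 1: m_f ∈ {m_i−1, m_i, m_i+1} ∩ [−1, 1] = {-1, 0, 1} → 3 states.
Total: 3.

3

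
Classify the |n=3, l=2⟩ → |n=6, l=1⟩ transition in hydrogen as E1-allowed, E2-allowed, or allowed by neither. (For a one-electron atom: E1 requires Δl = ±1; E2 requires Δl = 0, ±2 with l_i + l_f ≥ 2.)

E1

Δl = 1 − 2 = -1; l_i + l_f = 3.
E1 (Δl = ±1): satisfied.
E2 (Δl = 0,±2, l_i+l_f ≥ 2): not satisfied.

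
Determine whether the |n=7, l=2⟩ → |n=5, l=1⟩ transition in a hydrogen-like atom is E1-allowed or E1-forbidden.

l: 2 → 1 (Δl = -1). Δl = ±1 ✓.
All E1 selection rules are satisfied.

allowed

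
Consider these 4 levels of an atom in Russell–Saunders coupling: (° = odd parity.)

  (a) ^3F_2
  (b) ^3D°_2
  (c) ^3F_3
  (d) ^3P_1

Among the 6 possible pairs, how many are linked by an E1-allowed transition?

(a)–(b): allowed.
(a)–(c): forbidden (parity).
(a)–(d): forbidden (parity, ΔL).
(b)–(c): allowed.
(b)–(d): allowed.
(c)–(d): forbidden (parity, ΔL, ΔJ).
Allowed pairs: 3 of 6.

3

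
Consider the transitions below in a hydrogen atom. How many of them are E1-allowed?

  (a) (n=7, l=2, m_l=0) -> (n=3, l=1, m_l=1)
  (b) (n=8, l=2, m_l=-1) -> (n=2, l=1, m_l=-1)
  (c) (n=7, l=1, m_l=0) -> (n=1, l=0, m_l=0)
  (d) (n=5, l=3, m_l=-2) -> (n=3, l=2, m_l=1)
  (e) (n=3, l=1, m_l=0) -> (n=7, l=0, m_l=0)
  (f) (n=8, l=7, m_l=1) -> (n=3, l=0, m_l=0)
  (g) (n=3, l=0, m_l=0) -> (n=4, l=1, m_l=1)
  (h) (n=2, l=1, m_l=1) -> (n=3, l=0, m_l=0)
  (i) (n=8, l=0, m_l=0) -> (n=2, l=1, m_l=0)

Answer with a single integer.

(a) allowed
(b) allowed
(c) allowed
(d) forbidden — Δm_l = +3 (E1 requires Δm_l = 0, ±1)
(e) allowed
(f) forbidden — Δl = -7 (E1 requires Δl = ±1)
(g) allowed
(h) allowed
(i) allowed
Total allowed: 7 of 9.

7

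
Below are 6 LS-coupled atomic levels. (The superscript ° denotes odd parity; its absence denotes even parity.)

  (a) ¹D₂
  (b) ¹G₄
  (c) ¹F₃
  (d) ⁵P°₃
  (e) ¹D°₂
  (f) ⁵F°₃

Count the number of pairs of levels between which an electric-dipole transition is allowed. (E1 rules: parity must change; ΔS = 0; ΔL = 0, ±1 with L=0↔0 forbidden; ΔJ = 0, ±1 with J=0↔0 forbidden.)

2

(a)–(b): forbidden (parity, ΔL, ΔJ).
(a)–(c): forbidden (parity).
(a)–(d): forbidden (ΔS).
(a)–(e): allowed.
(a)–(f): forbidden (ΔS).
(b)–(c): forbidden (parity).
(b)–(d): forbidden (ΔS, ΔL).
(b)–(e): forbidden (ΔL, ΔJ).
(b)–(f): forbidden (ΔS).
(c)–(d): forbidden (ΔS, ΔL).
(c)–(e): allowed.
(c)–(f): forbidden (ΔS).
(d)–(e): forbidden (parity, ΔS).
(d)–(f): forbidden (parity, ΔL).
(e)–(f): forbidden (parity, ΔS).
Allowed pairs: 2 of 15.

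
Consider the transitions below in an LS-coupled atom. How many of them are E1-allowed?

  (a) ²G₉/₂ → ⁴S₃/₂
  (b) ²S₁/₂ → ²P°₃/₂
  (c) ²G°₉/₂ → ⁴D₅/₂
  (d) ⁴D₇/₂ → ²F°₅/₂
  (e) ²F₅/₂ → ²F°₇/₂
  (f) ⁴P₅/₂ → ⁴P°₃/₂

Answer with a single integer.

(a) forbidden (parity, ΔS, ΔL, ΔJ fail)
(b) allowed
(c) forbidden (ΔS, ΔL, ΔJ fail)
(d) forbidden (ΔS fails)
(e) allowed
(f) allowed
Total allowed: 3 of 6.

3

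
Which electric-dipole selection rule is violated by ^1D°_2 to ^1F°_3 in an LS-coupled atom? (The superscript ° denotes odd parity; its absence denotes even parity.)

Parity must change: odd → odd — ✗.
ΔS = 0: S: 0 → 0 — ✓.
ΔL = 0, ±1 (not L=0↔0): L: 2 → 3, ΔL = +1 — ✓.
ΔJ = 0, ±1 (not J=0↔0): J: 2 → 3, ΔJ = +1 — ✓.

parity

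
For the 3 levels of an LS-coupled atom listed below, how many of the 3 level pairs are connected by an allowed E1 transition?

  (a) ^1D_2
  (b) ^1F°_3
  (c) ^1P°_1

(a)–(b): allowed.
(a)–(c): allowed.
(b)–(c): forbidden (parity, ΔL, ΔJ).
Allowed pairs: 2 of 3.

2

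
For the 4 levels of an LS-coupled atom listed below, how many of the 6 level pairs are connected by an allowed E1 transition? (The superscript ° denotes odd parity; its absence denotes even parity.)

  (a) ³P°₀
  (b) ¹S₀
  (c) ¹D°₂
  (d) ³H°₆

0

(a)–(b): forbidden (ΔS, ΔJ).
(a)–(c): forbidden (parity, ΔS, ΔJ).
(a)–(d): forbidden (parity, ΔL, ΔJ).
(b)–(c): forbidden (ΔL, ΔJ).
(b)–(d): forbidden (ΔS, ΔL, ΔJ).
(c)–(d): forbidden (parity, ΔS, ΔL, ΔJ).
Allowed pairs: 0 of 6.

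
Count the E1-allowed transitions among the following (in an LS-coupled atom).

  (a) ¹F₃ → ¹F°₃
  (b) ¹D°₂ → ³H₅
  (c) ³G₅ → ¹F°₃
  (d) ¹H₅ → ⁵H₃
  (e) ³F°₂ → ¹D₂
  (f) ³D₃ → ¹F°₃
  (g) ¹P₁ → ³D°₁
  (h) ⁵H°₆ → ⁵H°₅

1

(a) allowed
(b) forbidden (ΔS, ΔL, ΔJ fail)
(c) forbidden (ΔS, ΔJ fail)
(d) forbidden (parity, ΔS, ΔJ fail)
(e) forbidden (ΔS fails)
(f) forbidden (ΔS fails)
(g) forbidden (ΔS fails)
(h) forbidden (parity fails)
Total allowed: 1 of 8.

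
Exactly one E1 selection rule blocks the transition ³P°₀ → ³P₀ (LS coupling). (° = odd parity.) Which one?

the J=0 ↔ J=0 exclusion

Reading off the term symbols: S 1→1, L 1→1, J 0→0, parity odd→even.
Parity must change: odd → even — ✓.
ΔS = 0: S: 1 → 1 — ✓.
ΔL = 0, ±1 (not L=0↔0): L: 1 → 1, ΔL = +0 — ✓.
ΔJ = 0, ±1 (not J=0↔0): J: 0 → 0, ΔJ = +0 — ✗.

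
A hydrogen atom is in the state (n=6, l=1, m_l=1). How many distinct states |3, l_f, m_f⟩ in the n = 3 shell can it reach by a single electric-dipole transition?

4

E1 requires Δl = ±1, so l_f ∈ {0, 2}; with 0 ≤ l_f ≤ n_f−1 = 2, the allowed l_f values are {0, 2}.
For l_f = 0: m_f ∈ {m_i−1, m_i, m_i+1} ∩ [−0, 0] = {0} → 1 state.
For l_f = 2: m_f ∈ {m_i−1, m_i, m_i+1} ∩ [−2, 2] = {0, 1, 2} → 3 states.
Total: 4.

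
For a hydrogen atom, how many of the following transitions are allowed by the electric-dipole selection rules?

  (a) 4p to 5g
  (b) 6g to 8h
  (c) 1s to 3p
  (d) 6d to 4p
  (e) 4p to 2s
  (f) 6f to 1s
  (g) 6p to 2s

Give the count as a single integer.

(a) forbidden — Δl = +3 (E1 requires Δl = ±1)
(b) allowed
(c) allowed
(d) allowed
(e) allowed
(f) forbidden — Δl = -3 (E1 requires Δl = ±1)
(g) allowed
Total allowed: 5 of 7.

5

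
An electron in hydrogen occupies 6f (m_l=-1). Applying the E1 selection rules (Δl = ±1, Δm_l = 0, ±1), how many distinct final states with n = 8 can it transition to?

E1 requires Δl = ±1, so l_f ∈ {2, 4}; with 0 ≤ l_f ≤ n_f−1 = 7, the allowed l_f values are {2, 4}.
For l_f = 2: m_f ∈ {m_i−1, m_i, m_i+1} ∩ [−2, 2] = {-2, -1, 0} → 3 states.
For l_f = 4: m_f ∈ {m_i−1, m_i, m_i+1} ∩ [−4, 4] = {-2, -1, 0} → 3 states.
Total: 6.

6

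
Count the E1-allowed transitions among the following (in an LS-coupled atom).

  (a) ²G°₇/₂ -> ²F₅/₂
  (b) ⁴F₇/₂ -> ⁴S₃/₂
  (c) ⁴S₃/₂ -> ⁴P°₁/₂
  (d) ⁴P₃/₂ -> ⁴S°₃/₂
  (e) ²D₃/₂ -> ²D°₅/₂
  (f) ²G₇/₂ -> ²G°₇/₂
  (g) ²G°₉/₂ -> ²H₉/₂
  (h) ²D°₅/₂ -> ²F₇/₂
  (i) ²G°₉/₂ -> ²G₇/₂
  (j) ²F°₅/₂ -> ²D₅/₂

9

(a) allowed
(b) forbidden (parity, ΔL, ΔJ fail)
(c) allowed
(d) allowed
(e) allowed
(f) allowed
(g) allowed
(h) allowed
(i) allowed
(j) allowed
Total allowed: 9 of 10.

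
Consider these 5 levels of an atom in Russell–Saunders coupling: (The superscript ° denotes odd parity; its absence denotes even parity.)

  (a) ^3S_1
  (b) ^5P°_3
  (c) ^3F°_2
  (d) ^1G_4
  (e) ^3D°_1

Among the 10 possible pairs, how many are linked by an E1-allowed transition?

(a)–(b): forbidden (ΔS, ΔJ).
(a)–(c): forbidden (ΔL).
(a)–(d): forbidden (parity, ΔS, ΔL, ΔJ).
(a)–(e): forbidden (ΔL).
(b)–(c): forbidden (parity, ΔS, ΔL).
(b)–(d): forbidden (ΔS, ΔL).
(b)–(e): forbidden (parity, ΔS, ΔJ).
(c)–(d): forbidden (ΔS, ΔJ).
(c)–(e): forbidden (parity).
(d)–(e): forbidden (ΔS, ΔL, ΔJ).
Allowed pairs: 0 of 10.

0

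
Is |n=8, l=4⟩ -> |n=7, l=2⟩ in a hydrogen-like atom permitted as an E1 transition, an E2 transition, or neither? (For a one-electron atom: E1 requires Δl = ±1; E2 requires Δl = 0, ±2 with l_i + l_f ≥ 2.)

E2

Δl = 2 − 4 = -2; l_i + l_f = 6.
E1 (Δl = ±1): not satisfied.
E2 (Δl = 0,±2, l_i+l_f ≥ 2): satisfied.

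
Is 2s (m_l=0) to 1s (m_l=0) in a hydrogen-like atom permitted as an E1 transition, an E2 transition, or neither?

Δl = 0 − 0 = +0; l_i + l_f = 0.
Δm_l = +0.
E1 (Δl = ±1, |Δm_l| ≤ 1): not satisfied.
E2 (Δl = 0,±2, l_i+l_f ≥ 2, |Δm_l| ≤ 2): not satisfied.

neither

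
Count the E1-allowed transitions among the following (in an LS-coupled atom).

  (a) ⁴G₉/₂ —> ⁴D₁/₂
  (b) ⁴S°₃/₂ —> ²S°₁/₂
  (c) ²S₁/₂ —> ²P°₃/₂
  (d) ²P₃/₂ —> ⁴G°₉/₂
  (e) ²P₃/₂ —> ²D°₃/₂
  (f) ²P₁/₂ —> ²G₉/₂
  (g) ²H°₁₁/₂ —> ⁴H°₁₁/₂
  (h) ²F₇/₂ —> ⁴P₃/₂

(a) forbidden (parity, ΔL, ΔJ fail)
(b) forbidden (parity, ΔS, ΔL fail)
(c) allowed
(d) forbidden (ΔS, ΔL, ΔJ fail)
(e) allowed
(f) forbidden (parity, ΔL, ΔJ fail)
(g) forbidden (parity, ΔS fail)
(h) forbidden (parity, ΔS, ΔL, ΔJ fail)
Total allowed: 2 of 8.

2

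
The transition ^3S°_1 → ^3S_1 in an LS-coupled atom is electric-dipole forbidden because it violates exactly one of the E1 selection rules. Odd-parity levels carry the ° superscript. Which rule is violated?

the L=0 ↔ L=0 exclusion

Parity must change: odd → even — passes.
ΔL = 0, ±1 (not L=0↔0): L: 0 → 0, ΔL = +0 — fails.
ΔJ = 0, ±1 (not J=0↔0): J: 1 → 1, ΔJ = +0 — passes.
ΔS = 0: S: 1 → 1 — passes.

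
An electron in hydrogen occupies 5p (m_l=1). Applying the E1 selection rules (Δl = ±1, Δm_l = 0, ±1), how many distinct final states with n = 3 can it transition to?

4

E1 requires Δl = ±1, so l_f ∈ {0, 2}; with 0 ≤ l_f ≤ n_f−1 = 2, the allowed l_f values are {0, 2}.
For l_f = 0: m_f ∈ {m_i−1, m_i, m_i+1} ∩ [−0, 0] = {0} → 1 state.
For l_f = 2: m_f ∈ {m_i−1, m_i, m_i+1} ∩ [−2, 2] = {0, 1, 2} → 3 states.
Total: 4.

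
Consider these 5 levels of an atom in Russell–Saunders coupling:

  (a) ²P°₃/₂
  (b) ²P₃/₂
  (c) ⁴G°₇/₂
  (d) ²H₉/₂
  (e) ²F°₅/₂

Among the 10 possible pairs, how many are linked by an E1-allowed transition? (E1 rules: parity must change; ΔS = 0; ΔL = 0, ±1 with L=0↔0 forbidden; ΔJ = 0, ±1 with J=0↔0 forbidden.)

(a)–(b): allowed.
(a)–(c): forbidden (parity, ΔS, ΔL, ΔJ).
(a)–(d): forbidden (ΔL, ΔJ).
(a)–(e): forbidden (parity, ΔL).
(b)–(c): forbidden (ΔS, ΔL, ΔJ).
(b)–(d): forbidden (parity, ΔL, ΔJ).
(b)–(e): forbidden (ΔL).
(c)–(d): forbidden (ΔS).
(c)–(e): forbidden (parity, ΔS).
(d)–(e): forbidden (ΔL, ΔJ).
Allowed pairs: 1 of 10.

1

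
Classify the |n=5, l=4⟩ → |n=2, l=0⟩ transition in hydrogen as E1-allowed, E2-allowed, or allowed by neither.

Δl = 0 − 4 = -4; l_i + l_f = 4.
E1 (Δl = ±1): not satisfied.
E2 (Δl = 0,±2, l_i+l_f ≥ 2): not satisfied.

neither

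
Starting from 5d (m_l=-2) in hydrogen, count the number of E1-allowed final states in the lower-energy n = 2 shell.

1

E1 requires Δl = ±1, so l_f ∈ {1, 3}; with 0 ≤ l_f ≤ n_f−1 = 1, the allowed l_f values are {1}.
For l_f = 1: m_f ∈ {m_i−1, m_i, m_i+1} ∩ [−1, 1] = {-1} → 1 state.
Total: 1.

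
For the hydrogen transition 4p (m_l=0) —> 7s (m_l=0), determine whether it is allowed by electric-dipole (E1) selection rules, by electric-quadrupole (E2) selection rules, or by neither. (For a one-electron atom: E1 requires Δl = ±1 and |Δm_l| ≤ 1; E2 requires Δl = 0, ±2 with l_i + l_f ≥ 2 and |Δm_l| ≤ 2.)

E1

Δl = 0 − 1 = -1; l_i + l_f = 1.
Δm_l = +0.
E1 (Δl = ±1, |Δm_l| ≤ 1): satisfied.
E2 (Δl = 0,±2, l_i+l_f ≥ 2, |Δm_l| ≤ 2): not satisfied.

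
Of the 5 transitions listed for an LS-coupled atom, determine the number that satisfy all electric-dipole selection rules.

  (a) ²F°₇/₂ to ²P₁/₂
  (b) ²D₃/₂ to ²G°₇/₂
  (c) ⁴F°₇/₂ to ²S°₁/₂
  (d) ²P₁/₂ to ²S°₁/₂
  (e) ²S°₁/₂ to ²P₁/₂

2

(a) forbidden (ΔL, ΔJ fail)
(b) forbidden (ΔL, ΔJ fail)
(c) forbidden (parity, ΔS, ΔL, ΔJ fail)
(d) allowed
(e) allowed
Total allowed: 2 of 5.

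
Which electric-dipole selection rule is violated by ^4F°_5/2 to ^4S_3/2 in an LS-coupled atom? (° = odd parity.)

Initial level: S=3/2, L=3, J=5/2, parity odd. Final level: S=3/2, L=0, J=3/2, parity even.
Parity must change: odd → even — passes.
ΔS = 0: S: 3/2 → 3/2 — passes.
ΔL = 0, ±1 (not L=0↔0): L: 3 → 0, ΔL = -3 — fails.
ΔJ = 0, ±1 (not J=0↔0): J: 5/2 → 3/2, ΔJ = -1 — passes.

the ΔL = 0, ±1 rule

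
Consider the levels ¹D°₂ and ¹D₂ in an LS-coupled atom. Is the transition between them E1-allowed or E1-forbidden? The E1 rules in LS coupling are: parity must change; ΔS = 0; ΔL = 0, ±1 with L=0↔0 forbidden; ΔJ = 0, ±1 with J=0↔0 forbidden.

allowed

Reading off the term symbols: S 0→0, L 2→2, J 2→2, parity odd→even.
Parity must change: odd → even — ok.
ΔS = 0: S: 0 → 0 — ok.
ΔL = 0, ±1 (not L=0↔0): L: 2 → 2, ΔL = +0 — ok.
ΔJ = 0, ±1 (not J=0↔0): J: 2 → 2, ΔJ = +0 — ok.
All four E1 rules are satisfied.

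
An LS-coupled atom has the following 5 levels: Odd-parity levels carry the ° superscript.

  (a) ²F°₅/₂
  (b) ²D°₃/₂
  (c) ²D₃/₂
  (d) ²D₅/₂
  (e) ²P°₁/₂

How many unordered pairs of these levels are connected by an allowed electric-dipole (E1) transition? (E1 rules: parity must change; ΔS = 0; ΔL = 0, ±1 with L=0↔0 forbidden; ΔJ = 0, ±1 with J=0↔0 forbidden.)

(a)–(b): forbidden (parity).
(a)–(c): allowed.
(a)–(d): allowed.
(a)–(e): forbidden (parity, ΔL, ΔJ).
(b)–(c): allowed.
(b)–(d): allowed.
(b)–(e): forbidden (parity).
(c)–(d): forbidden (parity).
(c)–(e): allowed.
(d)–(e): forbidden (ΔJ).
Allowed pairs: 5 of 10.

5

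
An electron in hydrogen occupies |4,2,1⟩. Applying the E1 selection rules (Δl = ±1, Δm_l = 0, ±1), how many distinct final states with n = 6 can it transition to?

E1 requires Δl = ±1, so l_f ∈ {1, 3}; with 0 ≤ l_f ≤ n_f−1 = 5, the allowed l_f values are {1, 3}.
For l_f = 1: m_f ∈ {m_i−1, m_i, m_i+1} ∩ [−1, 1] = {0, 1} → 2 states.
For l_f = 3: m_f ∈ {m_i−1, m_i, m_i+1} ∩ [−3, 3] = {0, 1, 2} → 3 states.
Total: 5.

5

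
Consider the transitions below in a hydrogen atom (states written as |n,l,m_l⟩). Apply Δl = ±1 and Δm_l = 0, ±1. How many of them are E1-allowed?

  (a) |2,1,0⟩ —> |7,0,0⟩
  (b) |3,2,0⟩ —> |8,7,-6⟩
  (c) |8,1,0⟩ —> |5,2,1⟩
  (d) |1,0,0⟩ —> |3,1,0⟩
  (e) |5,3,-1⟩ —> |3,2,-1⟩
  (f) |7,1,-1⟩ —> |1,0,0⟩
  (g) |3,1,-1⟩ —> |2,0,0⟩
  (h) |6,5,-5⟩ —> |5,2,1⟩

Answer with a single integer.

6

(a) allowed
(b) forbidden — Δl = +5 (E1 requires Δl = ±1); Δm_l = -6 (E1 requires Δm_l = 0, ±1)
(c) allowed
(d) allowed
(e) allowed
(f) allowed
(g) allowed
(h) forbidden — Δl = -3 (E1 requires Δl = ±1); Δm_l = +6 (E1 requires Δm_l = 0, ±1)
Total allowed: 6 of 8.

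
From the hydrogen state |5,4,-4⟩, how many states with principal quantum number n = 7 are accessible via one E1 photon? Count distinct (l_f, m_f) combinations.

E1 requires Δl = ±1, so l_f ∈ {3, 5}; with 0 ≤ l_f ≤ n_f−1 = 6, the allowed l_f values are {3, 5}.
For l_f = 3: m_f ∈ {m_i−1, m_i, m_i+1} ∩ [−3, 3] = {-3} → 1 state.
For l_f = 5: m_f ∈ {m_i−1, m_i, m_i+1} ∩ [−5, 5] = {-5, -4, -3} → 3 states.
Total: 4.

4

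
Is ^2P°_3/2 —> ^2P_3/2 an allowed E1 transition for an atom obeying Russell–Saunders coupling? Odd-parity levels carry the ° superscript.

allowed

Initial level: S=1/2, L=1, J=3/2, parity odd. Final level: S=1/2, L=1, J=3/2, parity even.
Parity must change: odd → even — passes.
ΔS = 0: S: 1/2 → 1/2 — passes.
ΔL = 0, ±1 (not L=0↔0): L: 1 → 1, ΔL = +0 — passes.
ΔJ = 0, ±1 (not J=0↔0): J: 3/2 → 3/2, ΔJ = +0 — passes.
All four E1 rules are satisfied.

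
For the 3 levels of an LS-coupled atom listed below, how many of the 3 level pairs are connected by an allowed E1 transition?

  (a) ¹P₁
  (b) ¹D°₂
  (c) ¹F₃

2

(a)–(b): allowed.
(a)–(c): forbidden (parity, ΔL, ΔJ).
(b)–(c): allowed.
Allowed pairs: 2 of 3.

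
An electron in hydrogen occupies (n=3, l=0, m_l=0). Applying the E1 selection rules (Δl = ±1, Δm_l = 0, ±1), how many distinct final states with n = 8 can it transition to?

3

E1 requires Δl = ±1, so l_f ∈ {-1, 1}; with 0 ≤ l_f ≤ n_f−1 = 7, the allowed l_f values are {1}.
For l_f = 1: m_f ∈ {m_i−1, m_i, m_i+1} ∩ [−1, 1] = {-1, 0, 1} → 3 states.
Total: 3.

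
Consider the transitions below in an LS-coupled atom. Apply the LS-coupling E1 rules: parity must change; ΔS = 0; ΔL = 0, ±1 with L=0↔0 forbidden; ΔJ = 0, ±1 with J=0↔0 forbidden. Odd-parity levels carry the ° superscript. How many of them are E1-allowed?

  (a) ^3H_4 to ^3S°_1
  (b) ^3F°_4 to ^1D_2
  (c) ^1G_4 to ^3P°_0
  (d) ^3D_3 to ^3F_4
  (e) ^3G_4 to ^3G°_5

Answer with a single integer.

1

(a) forbidden (ΔL, ΔJ fail)
(b) forbidden (ΔS, ΔJ fail)
(c) forbidden (ΔS, ΔL, ΔJ fail)
(d) forbidden (parity fails)
(e) allowed
Total allowed: 1 of 5.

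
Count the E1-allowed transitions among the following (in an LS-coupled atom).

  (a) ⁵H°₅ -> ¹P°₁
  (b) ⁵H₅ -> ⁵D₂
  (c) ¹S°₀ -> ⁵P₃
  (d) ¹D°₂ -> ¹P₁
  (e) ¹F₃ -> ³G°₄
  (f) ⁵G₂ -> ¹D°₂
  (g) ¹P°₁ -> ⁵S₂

1

(a) forbidden (parity, ΔS, ΔL, ΔJ fail)
(b) forbidden (parity, ΔL, ΔJ fail)
(c) forbidden (ΔS, ΔJ fail)
(d) allowed
(e) forbidden (ΔS fails)
(f) forbidden (ΔS, ΔL fail)
(g) forbidden (ΔS fails)
Total allowed: 1 of 7.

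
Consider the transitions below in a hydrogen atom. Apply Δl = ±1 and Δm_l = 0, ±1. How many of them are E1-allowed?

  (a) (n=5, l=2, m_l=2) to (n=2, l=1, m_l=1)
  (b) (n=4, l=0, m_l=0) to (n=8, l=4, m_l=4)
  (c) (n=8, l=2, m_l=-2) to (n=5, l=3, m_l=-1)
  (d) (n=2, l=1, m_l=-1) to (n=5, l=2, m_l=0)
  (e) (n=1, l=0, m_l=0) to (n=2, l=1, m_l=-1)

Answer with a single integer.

(a) allowed
(b) forbidden — Δl = +4 (E1 requires Δl = ±1); Δm_l = +4 (E1 requires Δm_l = 0, ±1)
(c) allowed
(d) allowed
(e) allowed
Total allowed: 4 of 5.

4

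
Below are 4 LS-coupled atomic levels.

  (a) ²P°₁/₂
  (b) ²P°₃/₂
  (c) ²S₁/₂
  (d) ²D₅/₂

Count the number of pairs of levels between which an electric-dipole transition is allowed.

3

(a)–(b): forbidden (parity).
(a)–(c): allowed.
(a)–(d): forbidden (ΔJ).
(b)–(c): allowed.
(b)–(d): allowed.
(c)–(d): forbidden (parity, ΔL, ΔJ).
Allowed pairs: 3 of 6.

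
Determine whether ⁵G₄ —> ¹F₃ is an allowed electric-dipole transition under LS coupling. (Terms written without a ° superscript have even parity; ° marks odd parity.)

forbidden

Reading off the term symbols: S 2→0, L 4→3, J 4→3, parity even→even.
Parity must change: even → even — fails.
ΔS = 0: S: 2 → 0 — fails.
ΔL = 0, ±1 (not L=0↔0): L: 4 → 3, ΔL = -1 — ok.
ΔJ = 0, ±1 (not J=0↔0): J: 4 → 3, ΔJ = -1 — ok.
Rule(s) violated: parity, ΔS.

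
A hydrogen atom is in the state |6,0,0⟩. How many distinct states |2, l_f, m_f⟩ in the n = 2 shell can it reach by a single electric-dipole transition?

E1 requires Δl = ±1, so l_f ∈ {-1, 1}; with 0 ≤ l_f ≤ n_f−1 = 1, the allowed l_f values are {1}.
For l_f = 1: m_f ∈ {m_i−1, m_i, m_i+1} ∩ [−1, 1] = {-1, 0, 1} → 3 states.
Total: 3.

3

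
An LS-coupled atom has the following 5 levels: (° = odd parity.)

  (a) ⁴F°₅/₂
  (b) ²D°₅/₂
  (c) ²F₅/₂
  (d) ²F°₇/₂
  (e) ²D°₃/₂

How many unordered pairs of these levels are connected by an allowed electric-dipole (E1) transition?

3

(a)–(b): forbidden (parity, ΔS).
(a)–(c): forbidden (ΔS).
(a)–(d): forbidden (parity, ΔS).
(a)–(e): forbidden (parity, ΔS).
(b)–(c): allowed.
(b)–(d): forbidden (parity).
(b)–(e): forbidden (parity).
(c)–(d): allowed.
(c)–(e): allowed.
(d)–(e): forbidden (parity, ΔJ).
Allowed pairs: 3 of 10.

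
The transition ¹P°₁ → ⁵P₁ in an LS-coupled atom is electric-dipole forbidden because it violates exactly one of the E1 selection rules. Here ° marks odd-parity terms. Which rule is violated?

the ΔS = 0 rule

Reading off the term symbols: S 0→2, L 1→1, J 1→1, parity odd→even.
Parity must change: odd → even — satisfied.
ΔS = 0: S: 0 → 2 — violated.
ΔL = 0, ±1 (not L=0↔0): L: 1 → 1, ΔL = +0 — satisfied.
ΔJ = 0, ±1 (not J=0↔0): J: 1 → 1, ΔJ = +0 — satisfied.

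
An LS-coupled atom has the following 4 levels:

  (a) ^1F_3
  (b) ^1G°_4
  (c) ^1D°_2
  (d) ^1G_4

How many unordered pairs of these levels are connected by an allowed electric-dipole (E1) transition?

3

(a)–(b): allowed.
(a)–(c): allowed.
(a)–(d): forbidden (parity).
(b)–(c): forbidden (parity, ΔL, ΔJ).
(b)–(d): allowed.
(c)–(d): forbidden (ΔL, ΔJ).
Allowed pairs: 3 of 6.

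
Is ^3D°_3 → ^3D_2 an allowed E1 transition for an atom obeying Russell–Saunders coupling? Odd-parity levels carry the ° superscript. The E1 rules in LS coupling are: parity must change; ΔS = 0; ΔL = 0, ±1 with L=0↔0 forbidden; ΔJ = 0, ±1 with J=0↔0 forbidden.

allowed

Initial level: S=1, L=2, J=3, parity odd. Final level: S=1, L=2, J=2, parity even.
Parity must change: odd → even — ✓.
ΔJ = 0, ±1 (not J=0↔0): J: 3 → 2, ΔJ = -1 — ✓.
ΔS = 0: S: 1 → 1 — ✓.
ΔL = 0, ±1 (not L=0↔0): L: 2 → 2, ΔL = +0 — ✓.
All four E1 rules are satisfied.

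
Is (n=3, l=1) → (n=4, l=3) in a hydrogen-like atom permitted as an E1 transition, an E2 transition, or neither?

E2

Δl = 3 − 1 = +2; l_i + l_f = 4.
E1 (Δl = ±1): not satisfied.
E2 (Δl = 0,±2, l_i+l_f ≥ 2): satisfied.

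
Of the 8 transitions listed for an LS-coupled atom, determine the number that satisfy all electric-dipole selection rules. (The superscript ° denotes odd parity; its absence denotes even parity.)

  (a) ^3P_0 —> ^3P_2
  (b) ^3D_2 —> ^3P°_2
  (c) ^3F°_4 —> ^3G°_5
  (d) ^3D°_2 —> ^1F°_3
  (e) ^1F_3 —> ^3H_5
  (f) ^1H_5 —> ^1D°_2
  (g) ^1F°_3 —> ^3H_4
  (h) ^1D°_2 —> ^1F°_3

1

(a) forbidden (parity, ΔJ fail)
(b) allowed
(c) forbidden (parity fails)
(d) forbidden (parity, ΔS fail)
(e) forbidden (parity, ΔS, ΔL, ΔJ fail)
(f) forbidden (ΔL, ΔJ fail)
(g) forbidden (ΔS, ΔL fail)
(h) forbidden (parity fails)
Total allowed: 1 of 8.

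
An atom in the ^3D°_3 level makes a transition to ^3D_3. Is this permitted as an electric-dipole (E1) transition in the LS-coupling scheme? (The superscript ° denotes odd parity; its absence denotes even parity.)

Initial level: S=1, L=2, J=3, parity odd. Final level: S=1, L=2, J=3, parity even.
Parity must change: odd → even — ok.
ΔS = 0: S: 1 → 1 — ok.
ΔL = 0, ±1 (not L=0↔0): L: 2 → 2, ΔL = +0 — ok.
ΔJ = 0, ±1 (not J=0↔0): J: 3 → 3, ΔJ = +0 — ok.
All four E1 rules are satisfied.

allowed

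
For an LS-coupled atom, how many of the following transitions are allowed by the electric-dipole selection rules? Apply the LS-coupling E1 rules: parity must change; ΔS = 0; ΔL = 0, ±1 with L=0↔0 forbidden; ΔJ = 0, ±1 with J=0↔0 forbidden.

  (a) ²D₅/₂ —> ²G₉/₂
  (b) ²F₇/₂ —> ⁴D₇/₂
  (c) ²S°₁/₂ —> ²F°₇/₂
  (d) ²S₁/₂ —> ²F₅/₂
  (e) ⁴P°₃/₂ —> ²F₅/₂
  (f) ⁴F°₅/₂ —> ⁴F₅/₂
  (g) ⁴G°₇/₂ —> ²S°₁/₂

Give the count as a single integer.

1

(a) forbidden (parity, ΔL, ΔJ fail)
(b) forbidden (parity, ΔS fail)
(c) forbidden (parity, ΔL, ΔJ fail)
(d) forbidden (parity, ΔL, ΔJ fail)
(e) forbidden (ΔS, ΔL fail)
(f) allowed
(g) forbidden (parity, ΔS, ΔL, ΔJ fail)
Total allowed: 1 of 7.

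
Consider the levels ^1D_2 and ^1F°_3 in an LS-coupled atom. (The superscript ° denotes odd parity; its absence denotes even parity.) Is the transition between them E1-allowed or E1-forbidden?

allowed

Reading off the term symbols: S 0→0, L 2→3, J 2→3, parity even→odd.
Parity must change: even → odd — ✓.
ΔS = 0: S: 0 → 0 — ✓.
ΔL = 0, ±1 (not L=0↔0): L: 2 → 3, ΔL = +1 — ✓.
ΔJ = 0, ±1 (not J=0↔0): J: 2 → 3, ΔJ = +1 — ✓.
All four E1 rules are satisfied.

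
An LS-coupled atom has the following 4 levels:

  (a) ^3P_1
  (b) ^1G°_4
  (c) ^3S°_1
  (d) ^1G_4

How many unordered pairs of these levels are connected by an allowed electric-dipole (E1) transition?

2

(a)–(b): forbidden (ΔS, ΔL, ΔJ).
(a)–(c): allowed.
(a)–(d): forbidden (parity, ΔS, ΔL, ΔJ).
(b)–(c): forbidden (parity, ΔS, ΔL, ΔJ).
(b)–(d): allowed.
(c)–(d): forbidden (ΔS, ΔL, ΔJ).
Allowed pairs: 2 of 6.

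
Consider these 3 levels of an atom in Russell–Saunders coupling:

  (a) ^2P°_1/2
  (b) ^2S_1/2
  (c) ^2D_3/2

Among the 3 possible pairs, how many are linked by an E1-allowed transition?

2

(a)–(b): allowed.
(a)–(c): allowed.
(b)–(c): forbidden (parity, ΔL).
Allowed pairs: 2 of 3.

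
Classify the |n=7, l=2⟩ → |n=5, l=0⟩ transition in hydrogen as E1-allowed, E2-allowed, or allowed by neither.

E2

Δl = 0 − 2 = -2; l_i + l_f = 2.
E1 (Δl = ±1): not satisfied.
E2 (Δl = 0,±2, l_i+l_f ≥ 2): satisfied.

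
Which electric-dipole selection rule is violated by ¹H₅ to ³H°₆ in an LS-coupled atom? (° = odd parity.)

Initial level: S=0, L=5, J=5, parity even. Final level: S=1, L=5, J=6, parity odd.
Parity must change: even → odd — ok.
ΔS = 0: S: 0 → 1 — fails.
ΔL = 0, ±1 (not L=0↔0): L: 5 → 5, ΔL = +0 — ok.
ΔJ = 0, ±1 (not J=0↔0): J: 5 → 6, ΔJ = +1 — ok.

the ΔS = 0 rule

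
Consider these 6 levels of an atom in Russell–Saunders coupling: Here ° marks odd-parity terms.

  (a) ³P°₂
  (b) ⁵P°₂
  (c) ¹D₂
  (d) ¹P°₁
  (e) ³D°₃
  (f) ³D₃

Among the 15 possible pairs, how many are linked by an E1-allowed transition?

3

(a)–(b): forbidden (parity, ΔS).
(a)–(c): forbidden (ΔS).
(a)–(d): forbidden (parity, ΔS).
(a)–(e): forbidden (parity).
(a)–(f): allowed.
(b)–(c): forbidden (ΔS).
(b)–(d): forbidden (parity, ΔS).
(b)–(e): forbidden (parity, ΔS).
(b)–(f): forbidden (ΔS).
(c)–(d): allowed.
(c)–(e): forbidden (ΔS).
(c)–(f): forbidden (parity, ΔS).
(d)–(e): forbidden (parity, ΔS, ΔJ).
(d)–(f): forbidden (ΔS, ΔJ).
(e)–(f): allowed.
Allowed pairs: 3 of 15.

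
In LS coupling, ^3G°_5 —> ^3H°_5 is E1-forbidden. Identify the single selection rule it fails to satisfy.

parity

Parity must change: odd → odd — violated.
ΔS = 0: S: 1 → 1 — satisfied.
ΔL = 0, ±1 (not L=0↔0): L: 4 → 5, ΔL = +1 — satisfied.
ΔJ = 0, ±1 (not J=0↔0): J: 5 → 5, ΔJ = +0 — satisfied.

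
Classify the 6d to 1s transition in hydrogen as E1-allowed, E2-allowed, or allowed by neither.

E2

Δl = 0 − 2 = -2; l_i + l_f = 2.
E1 (Δl = ±1): not satisfied.
E2 (Δl = 0,±2, l_i+l_f ≥ 2): satisfied.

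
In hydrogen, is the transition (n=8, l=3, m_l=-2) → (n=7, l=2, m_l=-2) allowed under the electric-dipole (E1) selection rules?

allowed

Initial l = 3, final l = 2, so Δl = -1. E1 requires Δl = ±1: ✓.
m_l: -2 → -2 (Δm_l = +0). |Δm_l| ≤ 1 ✓.
All E1 selection rules are satisfied.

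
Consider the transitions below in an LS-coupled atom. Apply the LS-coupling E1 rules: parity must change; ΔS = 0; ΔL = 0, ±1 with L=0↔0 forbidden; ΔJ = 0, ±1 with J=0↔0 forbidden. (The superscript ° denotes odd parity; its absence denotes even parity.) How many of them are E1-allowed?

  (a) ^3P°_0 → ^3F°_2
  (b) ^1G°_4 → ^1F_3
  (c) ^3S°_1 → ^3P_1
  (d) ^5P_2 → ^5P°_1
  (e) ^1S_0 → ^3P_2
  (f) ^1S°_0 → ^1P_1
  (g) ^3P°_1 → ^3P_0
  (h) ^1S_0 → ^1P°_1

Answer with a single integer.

6

(a) forbidden (parity, ΔL, ΔJ fail)
(b) allowed
(c) allowed
(d) allowed
(e) forbidden (parity, ΔS, ΔJ fail)
(f) allowed
(g) allowed
(h) allowed
Total allowed: 6 of 8.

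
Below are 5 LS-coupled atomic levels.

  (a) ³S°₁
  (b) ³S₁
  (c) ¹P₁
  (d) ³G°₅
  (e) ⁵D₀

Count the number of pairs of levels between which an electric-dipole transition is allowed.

0

(a)–(b): forbidden (ΔL).
(a)–(c): forbidden (ΔS).
(a)–(d): forbidden (parity, ΔL, ΔJ).
(a)–(e): forbidden (ΔS, ΔL).
(b)–(c): forbidden (parity, ΔS).
(b)–(d): forbidden (ΔL, ΔJ).
(b)–(e): forbidden (parity, ΔS, ΔL).
(c)–(d): forbidden (ΔS, ΔL, ΔJ).
(c)–(e): forbidden (parity, ΔS).
(d)–(e): forbidden (ΔS, ΔL, ΔJ).
Allowed pairs: 0 of 10.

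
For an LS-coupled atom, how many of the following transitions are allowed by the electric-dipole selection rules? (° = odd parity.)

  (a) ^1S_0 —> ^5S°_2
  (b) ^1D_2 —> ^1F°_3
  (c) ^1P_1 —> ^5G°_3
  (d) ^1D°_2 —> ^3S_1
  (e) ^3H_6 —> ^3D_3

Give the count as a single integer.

1

(a) forbidden (ΔS, ΔL, ΔJ fail)
(b) allowed
(c) forbidden (ΔS, ΔL, ΔJ fail)
(d) forbidden (ΔS, ΔL fail)
(e) forbidden (parity, ΔL, ΔJ fail)
Total allowed: 1 of 5.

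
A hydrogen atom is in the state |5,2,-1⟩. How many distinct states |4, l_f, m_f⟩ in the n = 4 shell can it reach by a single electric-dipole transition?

5

E1 requires Δl = ±1, so l_f ∈ {1, 3}; with 0 ≤ l_f ≤ n_f−1 = 3, the allowed l_f values are {1, 3}.
For l_f = 1: m_f ∈ {m_i−1, m_i, m_i+1} ∩ [−1, 1] = {-1, 0} → 2 states.
For l_f = 3: m_f ∈ {m_i−1, m_i, m_i+1} ∩ [−3, 3] = {-2, -1, 0} → 3 states.
Total: 5.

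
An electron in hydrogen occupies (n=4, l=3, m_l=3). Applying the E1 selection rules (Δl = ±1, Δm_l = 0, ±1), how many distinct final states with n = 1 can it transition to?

0

E1 requires l_f ∈ {2, 4}, but neither lies in [0, 0], so no final state is reachable.
Total: 0.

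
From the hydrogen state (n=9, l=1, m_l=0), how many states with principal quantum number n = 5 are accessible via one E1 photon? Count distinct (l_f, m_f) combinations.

4

E1 requires Δl = ±1, so l_f ∈ {0, 2}; with 0 ≤ l_f ≤ n_f−1 = 4, the allowed l_f values are {0, 2}.
For l_f = 0: m_f ∈ {m_i−1, m_i, m_i+1} ∩ [−0, 0] = {0} → 1 state.
For l_f = 2: m_f ∈ {m_i−1, m_i, m_i+1} ∩ [−2, 2] = {-1, 0, 1} → 3 states.
Total: 4.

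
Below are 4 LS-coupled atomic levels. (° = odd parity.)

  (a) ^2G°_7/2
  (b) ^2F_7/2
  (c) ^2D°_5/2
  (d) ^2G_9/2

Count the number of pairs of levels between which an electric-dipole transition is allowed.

3

(a)–(b): allowed.
(a)–(c): forbidden (parity, ΔL).
(a)–(d): allowed.
(b)–(c): allowed.
(b)–(d): forbidden (parity).
(c)–(d): forbidden (ΔL, ΔJ).
Allowed pairs: 3 of 6.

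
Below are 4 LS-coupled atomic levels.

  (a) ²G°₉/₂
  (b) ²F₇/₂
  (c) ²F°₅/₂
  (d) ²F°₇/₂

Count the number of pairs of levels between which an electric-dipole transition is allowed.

3

(a)–(b): allowed.
(a)–(c): forbidden (parity, ΔJ).
(a)–(d): forbidden (parity).
(b)–(c): allowed.
(b)–(d): allowed.
(c)–(d): forbidden (parity).
Allowed pairs: 3 of 6.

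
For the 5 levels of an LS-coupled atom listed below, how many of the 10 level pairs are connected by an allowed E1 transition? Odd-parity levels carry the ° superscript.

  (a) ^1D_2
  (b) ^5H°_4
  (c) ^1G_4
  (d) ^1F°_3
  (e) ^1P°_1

(a)–(b): forbidden (ΔS, ΔL, ΔJ).
(a)–(c): forbidden (parity, ΔL, ΔJ).
(a)–(d): allowed.
(a)–(e): allowed.
(b)–(c): forbidden (ΔS).
(b)–(d): forbidden (parity, ΔS, ΔL).
(b)–(e): forbidden (parity, ΔS, ΔL, ΔJ).
(c)–(d): allowed.
(c)–(e): forbidden (ΔL, ΔJ).
(d)–(e): forbidden (parity, ΔL, ΔJ).
Allowed pairs: 3 of 10.

3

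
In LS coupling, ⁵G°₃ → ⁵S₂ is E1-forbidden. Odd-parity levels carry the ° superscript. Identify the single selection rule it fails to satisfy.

the ΔL = 0, ±1 rule

Reading off the term symbols: S 2→2, L 4→0, J 3→2, parity odd→even.
ΔS = 0: S: 2 → 2 — satisfied.
Parity must change: odd → even — satisfied.
ΔJ = 0, ±1 (not J=0↔0): J: 3 → 2, ΔJ = -1 — satisfied.
ΔL = 0, ±1 (not L=0↔0): L: 4 → 0, ΔL = -4 — violated.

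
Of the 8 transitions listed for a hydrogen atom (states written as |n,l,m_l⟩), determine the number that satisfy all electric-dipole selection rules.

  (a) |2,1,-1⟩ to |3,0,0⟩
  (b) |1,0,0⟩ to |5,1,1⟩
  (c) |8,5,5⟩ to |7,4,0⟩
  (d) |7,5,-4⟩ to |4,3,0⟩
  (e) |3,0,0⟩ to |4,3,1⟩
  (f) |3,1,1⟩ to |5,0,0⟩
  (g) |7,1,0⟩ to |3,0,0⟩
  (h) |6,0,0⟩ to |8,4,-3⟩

4

(a) allowed
(b) allowed
(c) forbidden — Δm_l = -5 (E1 requires Δm_l = 0, ±1)
(d) forbidden — Δl = -2 (E1 requires Δl = ±1); Δm_l = +4 (E1 requires Δm_l = 0, ±1)
(e) forbidden — Δl = +3 (E1 requires Δl = ±1)
(f) allowed
(g) allowed
(h) forbidden — Δl = +4 (E1 requires Δl = ±1); Δm_l = -3 (E1 requires Δm_l = 0, ±1)
Total allowed: 4 of 8.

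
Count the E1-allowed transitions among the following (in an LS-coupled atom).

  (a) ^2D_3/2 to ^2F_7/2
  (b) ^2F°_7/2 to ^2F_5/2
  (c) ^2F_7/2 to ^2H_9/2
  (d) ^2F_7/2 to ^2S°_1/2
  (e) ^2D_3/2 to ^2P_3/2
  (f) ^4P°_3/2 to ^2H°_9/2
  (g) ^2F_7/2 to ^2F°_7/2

(a) forbidden (parity, ΔJ fail)
(b) allowed
(c) forbidden (parity, ΔL fail)
(d) forbidden (ΔL, ΔJ fail)
(e) forbidden (parity fails)
(f) forbidden (parity, ΔS, ΔL, ΔJ fail)
(g) allowed
Total allowed: 2 of 7.

2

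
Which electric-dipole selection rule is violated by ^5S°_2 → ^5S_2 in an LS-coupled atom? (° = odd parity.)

Reading off the term symbols: S 2→2, L 0→0, J 2→2, parity odd→even.
Parity must change: odd → even — ok.
ΔS = 0: S: 2 → 2 — ok.
ΔL = 0, ±1 (not L=0↔0): L: 0 → 0, ΔL = +0 — fails.
ΔJ = 0, ±1 (not J=0↔0): J: 2 → 2, ΔJ = +0 — ok.

the L=0 ↔ L=0 exclusion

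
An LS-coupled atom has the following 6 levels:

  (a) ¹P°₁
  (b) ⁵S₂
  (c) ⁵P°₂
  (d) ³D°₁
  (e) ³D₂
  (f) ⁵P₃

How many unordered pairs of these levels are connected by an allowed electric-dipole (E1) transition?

3

(a)–(b): forbidden (ΔS).
(a)–(c): forbidden (parity, ΔS).
(a)–(d): forbidden (parity, ΔS).
(a)–(e): forbidden (ΔS).
(a)–(f): forbidden (ΔS, ΔJ).
(b)–(c): allowed.
(b)–(d): forbidden (ΔS, ΔL).
(b)–(e): forbidden (parity, ΔS, ΔL).
(b)–(f): forbidden (parity).
(c)–(d): forbidden (parity, ΔS).
(c)–(e): forbidden (ΔS).
(c)–(f): allowed.
(d)–(e): allowed.
(d)–(f): forbidden (ΔS, ΔJ).
(e)–(f): forbidden (parity, ΔS).
Allowed pairs: 3 of 15.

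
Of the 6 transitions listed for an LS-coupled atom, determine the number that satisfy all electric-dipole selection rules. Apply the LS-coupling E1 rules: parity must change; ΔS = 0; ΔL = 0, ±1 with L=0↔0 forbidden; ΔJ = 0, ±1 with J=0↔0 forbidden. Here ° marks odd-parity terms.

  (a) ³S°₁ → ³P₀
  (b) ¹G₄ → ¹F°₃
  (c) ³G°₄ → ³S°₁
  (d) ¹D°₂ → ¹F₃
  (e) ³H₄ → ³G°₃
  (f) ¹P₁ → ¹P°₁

(a) allowed
(b) allowed
(c) forbidden (parity, ΔL, ΔJ fail)
(d) allowed
(e) allowed
(f) allowed
Total allowed: 5 of 6.

5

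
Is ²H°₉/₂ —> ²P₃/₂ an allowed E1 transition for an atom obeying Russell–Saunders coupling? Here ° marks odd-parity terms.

Parity must change: odd → even — ✓.
ΔS = 0: S: 1/2 → 1/2 — ✓.
ΔL = 0, ±1 (not L=0↔0): L: 5 → 1, ΔL = -4 — ✗.
ΔJ = 0, ±1 (not J=0↔0): J: 9/2 → 3/2, ΔJ = -3 — ✗.
Rule(s) violated: ΔL, ΔJ.

forbidden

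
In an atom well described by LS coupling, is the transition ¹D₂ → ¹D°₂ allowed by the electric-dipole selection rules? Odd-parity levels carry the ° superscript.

allowed

Parity must change: even → odd — ok.
ΔS = 0: S: 0 → 0 — ok.
ΔL = 0, ±1 (not L=0↔0): L: 2 → 2, ΔL = +0 — ok.
ΔJ = 0, ±1 (not J=0↔0): J: 2 → 2, ΔJ = +0 — ok.
All four E1 rules are satisfied.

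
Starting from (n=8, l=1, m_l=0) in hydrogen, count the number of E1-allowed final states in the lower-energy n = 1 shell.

1

E1 requires Δl = ±1, so l_f ∈ {0, 2}; with 0 ≤ l_f ≤ n_f−1 = 0, the allowed l_f values are {0}.
For l_f = 0: m_f ∈ {m_i−1, m_i, m_i+1} ∩ [−0, 0] = {0} → 1 state.
Total: 1.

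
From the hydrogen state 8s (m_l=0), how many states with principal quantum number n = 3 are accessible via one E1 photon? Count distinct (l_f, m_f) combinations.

E1 requires Δl = ±1, so l_f ∈ {-1, 1}; with 0 ≤ l_f ≤ n_f−1 = 2, the allowed l_f values are {1}.
For l_f = 1: m_f ∈ {m_i−1, m_i, m_i+1} ∩ [−1, 1] = {-1, 0, 1} → 3 states.
Total: 3.

3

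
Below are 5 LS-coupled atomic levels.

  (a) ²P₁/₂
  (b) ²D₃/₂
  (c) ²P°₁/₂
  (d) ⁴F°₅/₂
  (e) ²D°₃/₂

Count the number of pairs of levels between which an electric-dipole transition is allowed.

4

(a)–(b): forbidden (parity).
(a)–(c): allowed.
(a)–(d): forbidden (ΔS, ΔL, ΔJ).
(a)–(e): allowed.
(b)–(c): allowed.
(b)–(d): forbidden (ΔS).
(b)–(e): allowed.
(c)–(d): forbidden (parity, ΔS, ΔL, ΔJ).
(c)–(e): forbidden (parity).
(d)–(e): forbidden (parity, ΔS).
Allowed pairs: 4 of 10.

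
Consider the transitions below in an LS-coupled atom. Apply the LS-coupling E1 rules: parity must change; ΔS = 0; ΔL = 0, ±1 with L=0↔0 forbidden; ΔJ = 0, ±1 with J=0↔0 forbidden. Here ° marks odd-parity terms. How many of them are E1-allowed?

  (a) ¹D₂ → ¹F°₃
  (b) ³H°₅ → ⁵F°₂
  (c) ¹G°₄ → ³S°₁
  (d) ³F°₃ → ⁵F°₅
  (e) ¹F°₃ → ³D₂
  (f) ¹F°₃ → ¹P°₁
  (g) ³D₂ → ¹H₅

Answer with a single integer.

1

(a) allowed
(b) forbidden (parity, ΔS, ΔL, ΔJ fail)
(c) forbidden (parity, ΔS, ΔL, ΔJ fail)
(d) forbidden (parity, ΔS, ΔJ fail)
(e) forbidden (ΔS fails)
(f) forbidden (parity, ΔL, ΔJ fail)
(g) forbidden (parity, ΔS, ΔL, ΔJ fail)
Total allowed: 1 of 7.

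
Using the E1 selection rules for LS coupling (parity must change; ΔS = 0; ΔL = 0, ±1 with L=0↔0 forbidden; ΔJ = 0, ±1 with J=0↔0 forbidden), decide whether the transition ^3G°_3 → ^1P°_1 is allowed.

forbidden

Reading off the term symbols: S 1→0, L 4→1, J 3→1, parity odd→odd.
Parity must change: odd → odd — ✗.
ΔS = 0: S: 1 → 0 — ✗.
ΔL = 0, ±1 (not L=0↔0): L: 4 → 1, ΔL = -3 — ✗.
ΔJ = 0, ±1 (not J=0↔0): J: 3 → 1, ΔJ = -2 — ✗.
Rule(s) violated: parity, ΔS, ΔL, ΔJ.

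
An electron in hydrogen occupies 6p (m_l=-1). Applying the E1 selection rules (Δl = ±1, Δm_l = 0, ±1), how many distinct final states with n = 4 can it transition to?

4

E1 requires Δl = ±1, so l_f ∈ {0, 2}; with 0 ≤ l_f ≤ n_f−1 = 3, the allowed l_f values are {0, 2}.
For l_f = 0: m_f ∈ {m_i−1, m_i, m_i+1} ∩ [−0, 0] = {0} → 1 state.
For l_f = 2: m_f ∈ {m_i−1, m_i, m_i+1} ∩ [−2, 2] = {-2, -1, 0} → 3 states.
Total: 4.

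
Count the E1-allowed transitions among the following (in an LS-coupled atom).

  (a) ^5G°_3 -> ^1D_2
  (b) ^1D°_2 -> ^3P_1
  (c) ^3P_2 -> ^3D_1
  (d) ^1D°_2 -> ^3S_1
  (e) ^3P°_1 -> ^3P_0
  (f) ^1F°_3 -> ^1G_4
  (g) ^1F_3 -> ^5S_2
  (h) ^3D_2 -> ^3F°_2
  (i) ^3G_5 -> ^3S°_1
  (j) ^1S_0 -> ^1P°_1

(a) forbidden (ΔS, ΔL fail)
(b) forbidden (ΔS fails)
(c) forbidden (parity fails)
(d) forbidden (ΔS, ΔL fail)
(e) allowed
(f) allowed
(g) forbidden (parity, ΔS, ΔL fail)
(h) allowed
(i) forbidden (ΔL, ΔJ fail)
(j) allowed
Total allowed: 4 of 10.

4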